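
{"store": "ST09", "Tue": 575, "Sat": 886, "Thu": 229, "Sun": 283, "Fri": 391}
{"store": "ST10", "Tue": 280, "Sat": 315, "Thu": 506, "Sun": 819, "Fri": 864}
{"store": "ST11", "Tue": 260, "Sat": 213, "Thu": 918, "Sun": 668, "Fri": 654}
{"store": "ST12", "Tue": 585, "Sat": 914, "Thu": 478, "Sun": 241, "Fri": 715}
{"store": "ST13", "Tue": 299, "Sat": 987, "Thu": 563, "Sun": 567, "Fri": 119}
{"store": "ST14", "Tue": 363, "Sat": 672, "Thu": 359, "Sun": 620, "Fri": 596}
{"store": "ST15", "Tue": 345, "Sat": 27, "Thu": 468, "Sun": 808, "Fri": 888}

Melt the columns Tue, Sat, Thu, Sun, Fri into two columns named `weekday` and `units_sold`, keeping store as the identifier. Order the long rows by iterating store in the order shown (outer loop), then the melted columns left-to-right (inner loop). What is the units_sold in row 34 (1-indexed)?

35 rows total (7 × 5). Row 34: index ⌊(34-1)/5⌋ = 6 into store → ST15; (34-1) mod 5 = 3 into the melted columns → Sun.
So row 34 is (ST15, Sun, 808); units_sold = 808.

808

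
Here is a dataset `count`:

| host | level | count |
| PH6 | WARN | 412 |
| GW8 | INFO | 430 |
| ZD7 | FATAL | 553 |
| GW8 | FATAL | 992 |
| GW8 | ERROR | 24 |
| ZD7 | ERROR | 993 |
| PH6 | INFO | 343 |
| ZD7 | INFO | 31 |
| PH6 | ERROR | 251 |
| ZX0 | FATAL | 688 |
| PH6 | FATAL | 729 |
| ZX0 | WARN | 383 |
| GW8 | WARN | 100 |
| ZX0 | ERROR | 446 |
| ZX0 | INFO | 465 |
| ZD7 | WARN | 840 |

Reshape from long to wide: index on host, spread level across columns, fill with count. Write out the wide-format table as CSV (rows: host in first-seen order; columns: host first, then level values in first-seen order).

Columns: host plus the 4 distinct level values (WARN, INFO, FATAL, ERROR).
For example, row PH6 column WARN takes count=412 from the long row (PH6, WARN).

host,WARN,INFO,FATAL,ERROR
PH6,412,343,729,251
GW8,100,430,992,24
ZD7,840,31,553,993
ZX0,383,465,688,446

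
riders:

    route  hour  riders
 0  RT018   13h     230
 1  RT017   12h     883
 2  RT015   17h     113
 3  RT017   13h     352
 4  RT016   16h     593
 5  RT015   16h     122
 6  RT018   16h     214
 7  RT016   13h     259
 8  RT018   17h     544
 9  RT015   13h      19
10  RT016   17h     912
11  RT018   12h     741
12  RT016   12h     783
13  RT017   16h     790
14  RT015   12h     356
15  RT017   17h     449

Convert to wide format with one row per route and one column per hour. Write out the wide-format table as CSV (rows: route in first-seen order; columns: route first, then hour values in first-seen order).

Columns: route plus the 4 distinct hour values (13h, 12h, 17h, 16h).
For example, row RT018 column 13h takes riders=230 from the long row (RT018, 13h).

route,13h,12h,17h,16h
RT018,230,741,544,214
RT017,352,883,449,790
RT015,19,356,113,122
RT016,259,783,912,593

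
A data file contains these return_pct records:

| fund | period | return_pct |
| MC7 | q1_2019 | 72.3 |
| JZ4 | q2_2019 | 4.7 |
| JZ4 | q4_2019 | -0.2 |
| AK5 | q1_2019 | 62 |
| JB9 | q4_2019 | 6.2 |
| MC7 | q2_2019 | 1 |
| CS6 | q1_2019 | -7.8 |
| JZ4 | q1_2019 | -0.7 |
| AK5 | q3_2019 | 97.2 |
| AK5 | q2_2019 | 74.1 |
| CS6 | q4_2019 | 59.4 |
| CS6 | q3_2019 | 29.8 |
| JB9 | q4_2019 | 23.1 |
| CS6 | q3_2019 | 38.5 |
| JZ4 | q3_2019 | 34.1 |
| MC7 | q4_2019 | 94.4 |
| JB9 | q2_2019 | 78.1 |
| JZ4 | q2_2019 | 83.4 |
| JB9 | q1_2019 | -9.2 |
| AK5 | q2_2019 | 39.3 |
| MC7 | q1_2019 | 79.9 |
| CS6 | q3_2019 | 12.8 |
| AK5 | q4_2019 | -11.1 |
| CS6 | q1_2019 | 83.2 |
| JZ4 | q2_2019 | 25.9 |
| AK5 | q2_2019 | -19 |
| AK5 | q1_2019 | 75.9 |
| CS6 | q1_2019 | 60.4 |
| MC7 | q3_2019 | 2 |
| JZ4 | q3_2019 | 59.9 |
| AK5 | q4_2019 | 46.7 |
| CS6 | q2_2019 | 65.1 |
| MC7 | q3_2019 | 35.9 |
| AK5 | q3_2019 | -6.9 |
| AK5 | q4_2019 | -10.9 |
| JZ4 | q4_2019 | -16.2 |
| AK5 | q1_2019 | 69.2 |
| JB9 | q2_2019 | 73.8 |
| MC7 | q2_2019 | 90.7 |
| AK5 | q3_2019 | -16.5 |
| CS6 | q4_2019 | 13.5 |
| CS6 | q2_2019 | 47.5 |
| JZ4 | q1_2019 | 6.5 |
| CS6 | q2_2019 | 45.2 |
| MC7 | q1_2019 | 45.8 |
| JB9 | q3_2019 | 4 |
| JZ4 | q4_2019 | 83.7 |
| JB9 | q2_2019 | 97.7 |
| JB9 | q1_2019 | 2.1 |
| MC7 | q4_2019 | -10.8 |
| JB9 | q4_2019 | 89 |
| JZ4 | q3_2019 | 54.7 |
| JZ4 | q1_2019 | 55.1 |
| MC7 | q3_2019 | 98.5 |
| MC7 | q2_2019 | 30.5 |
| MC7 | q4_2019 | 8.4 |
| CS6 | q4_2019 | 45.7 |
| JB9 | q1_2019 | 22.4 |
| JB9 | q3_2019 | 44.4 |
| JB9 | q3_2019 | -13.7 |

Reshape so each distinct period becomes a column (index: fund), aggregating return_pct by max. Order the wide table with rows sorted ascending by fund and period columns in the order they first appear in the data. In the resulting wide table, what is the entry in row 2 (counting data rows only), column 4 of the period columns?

38.5

With rows sorted ascending by fund, row 2 is fund=CS6. period columns in first-appearance order: q1_2019, q2_2019, q4_2019, q3_2019; column 4 is q3_2019.
Long rows with fund=CS6, period=q3_2019: max(29.8, 38.5, 12.8) = 38.5.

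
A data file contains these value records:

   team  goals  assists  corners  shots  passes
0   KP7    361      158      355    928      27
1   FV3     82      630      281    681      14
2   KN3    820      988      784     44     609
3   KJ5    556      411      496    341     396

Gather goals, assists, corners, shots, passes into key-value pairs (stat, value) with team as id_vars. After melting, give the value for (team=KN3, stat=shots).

44

Unpivoting turns each (team, wide-column) pair into one long row.
The wide cell at row KN3, column shots holds 44, so the long row (KN3, shots) has value=44.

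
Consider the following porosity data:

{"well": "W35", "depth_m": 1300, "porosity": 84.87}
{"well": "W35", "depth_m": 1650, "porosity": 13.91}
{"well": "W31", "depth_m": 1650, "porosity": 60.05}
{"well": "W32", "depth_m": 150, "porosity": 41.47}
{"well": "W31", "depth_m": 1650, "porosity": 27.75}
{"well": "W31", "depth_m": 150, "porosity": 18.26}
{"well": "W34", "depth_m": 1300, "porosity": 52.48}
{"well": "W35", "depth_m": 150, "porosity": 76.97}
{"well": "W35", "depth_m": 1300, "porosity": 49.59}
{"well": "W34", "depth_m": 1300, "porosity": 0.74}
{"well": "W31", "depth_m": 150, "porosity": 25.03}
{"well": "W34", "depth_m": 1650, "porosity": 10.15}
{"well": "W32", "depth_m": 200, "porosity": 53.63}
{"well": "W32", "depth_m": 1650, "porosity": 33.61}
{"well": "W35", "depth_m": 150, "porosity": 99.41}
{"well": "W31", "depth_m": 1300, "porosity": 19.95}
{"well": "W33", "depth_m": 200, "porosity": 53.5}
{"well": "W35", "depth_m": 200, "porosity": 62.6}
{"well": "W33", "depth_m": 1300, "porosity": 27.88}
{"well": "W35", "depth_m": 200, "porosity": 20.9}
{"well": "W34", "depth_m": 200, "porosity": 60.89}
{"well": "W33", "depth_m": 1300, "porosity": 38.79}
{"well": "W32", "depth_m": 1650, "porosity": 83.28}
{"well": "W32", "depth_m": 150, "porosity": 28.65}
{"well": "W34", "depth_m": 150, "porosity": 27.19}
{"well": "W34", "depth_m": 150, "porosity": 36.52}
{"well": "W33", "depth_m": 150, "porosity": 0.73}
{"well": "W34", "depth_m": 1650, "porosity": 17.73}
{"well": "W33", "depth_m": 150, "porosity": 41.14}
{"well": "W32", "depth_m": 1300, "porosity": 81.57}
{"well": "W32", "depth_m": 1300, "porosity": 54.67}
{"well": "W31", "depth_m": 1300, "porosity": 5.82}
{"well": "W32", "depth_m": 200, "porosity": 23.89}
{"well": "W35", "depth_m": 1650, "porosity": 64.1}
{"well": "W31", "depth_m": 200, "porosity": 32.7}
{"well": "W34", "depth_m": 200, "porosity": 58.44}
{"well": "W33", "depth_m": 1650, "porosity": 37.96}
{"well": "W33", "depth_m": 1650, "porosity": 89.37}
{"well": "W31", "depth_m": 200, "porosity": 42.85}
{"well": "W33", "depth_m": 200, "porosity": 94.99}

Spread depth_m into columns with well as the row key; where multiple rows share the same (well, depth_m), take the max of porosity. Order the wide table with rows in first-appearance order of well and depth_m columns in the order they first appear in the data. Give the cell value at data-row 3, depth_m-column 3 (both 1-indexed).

With rows in first-appearance order of well, row 3 is well=W32. depth_m columns in first-appearance order: 1300, 1650, 150, 200; column 3 is 150.
Long rows with well=W32, depth_m=150: max(41.47, 28.65) = 41.47.

41.47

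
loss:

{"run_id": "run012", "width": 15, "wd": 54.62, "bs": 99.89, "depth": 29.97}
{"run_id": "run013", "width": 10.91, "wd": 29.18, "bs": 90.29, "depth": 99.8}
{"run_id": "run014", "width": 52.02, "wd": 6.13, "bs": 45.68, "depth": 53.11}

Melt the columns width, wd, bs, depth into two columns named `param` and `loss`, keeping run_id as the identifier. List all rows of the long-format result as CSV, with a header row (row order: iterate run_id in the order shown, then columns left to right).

run_id,param,loss
run012,width,15
run012,wd,54.62
run012,bs,99.89
run012,depth,29.97
run013,width,10.91
run013,wd,29.18
run013,bs,90.29
run013,depth,99.8
run014,width,52.02
run014,wd,6.13
run014,bs,45.68
run014,depth,53.11

Each (run_id, column) pair becomes one row: 3 × 4 = 12 rows.
For example, (run012, width) → loss=15.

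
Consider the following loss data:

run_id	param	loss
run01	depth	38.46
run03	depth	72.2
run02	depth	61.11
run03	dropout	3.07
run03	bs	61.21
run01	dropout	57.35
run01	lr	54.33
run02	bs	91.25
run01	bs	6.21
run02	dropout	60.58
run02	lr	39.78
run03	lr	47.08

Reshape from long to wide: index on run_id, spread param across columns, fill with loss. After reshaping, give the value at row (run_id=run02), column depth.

61.11

Wide layout: rows indexed by run_id, columns are the 4 distinct param values (depth, dropout, bs, lr).
Cell (run_id=run02, param=depth) draws from the long row where run_id=run02 and param=depth, which has loss=61.11.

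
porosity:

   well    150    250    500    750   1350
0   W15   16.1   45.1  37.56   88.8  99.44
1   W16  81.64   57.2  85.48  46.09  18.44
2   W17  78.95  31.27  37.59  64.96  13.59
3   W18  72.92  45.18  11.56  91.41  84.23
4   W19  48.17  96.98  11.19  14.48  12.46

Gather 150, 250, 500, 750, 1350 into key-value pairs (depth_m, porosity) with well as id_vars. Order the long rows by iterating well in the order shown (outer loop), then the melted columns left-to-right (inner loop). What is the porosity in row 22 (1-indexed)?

96.98

25 rows total (5 × 5). Row 22: index ⌊(22-1)/5⌋ = 4 into well → W19; (22-1) mod 5 = 1 into the melted columns → 250.
So row 22 is (W19, 250, 96.98); porosity = 96.98.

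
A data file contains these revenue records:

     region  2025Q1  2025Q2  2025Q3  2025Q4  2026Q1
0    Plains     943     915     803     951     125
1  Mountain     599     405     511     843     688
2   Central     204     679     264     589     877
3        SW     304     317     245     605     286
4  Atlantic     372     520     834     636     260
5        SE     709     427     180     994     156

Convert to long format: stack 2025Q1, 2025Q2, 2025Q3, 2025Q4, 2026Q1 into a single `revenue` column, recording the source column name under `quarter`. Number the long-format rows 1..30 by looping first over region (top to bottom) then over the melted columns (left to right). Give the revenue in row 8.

511

30 rows total (6 × 5). Row 8: index ⌊(8-1)/5⌋ = 1 into region → Mountain; (8-1) mod 5 = 2 into the melted columns → 2025Q3.
So row 8 is (Mountain, 2025Q3, 511); revenue = 511.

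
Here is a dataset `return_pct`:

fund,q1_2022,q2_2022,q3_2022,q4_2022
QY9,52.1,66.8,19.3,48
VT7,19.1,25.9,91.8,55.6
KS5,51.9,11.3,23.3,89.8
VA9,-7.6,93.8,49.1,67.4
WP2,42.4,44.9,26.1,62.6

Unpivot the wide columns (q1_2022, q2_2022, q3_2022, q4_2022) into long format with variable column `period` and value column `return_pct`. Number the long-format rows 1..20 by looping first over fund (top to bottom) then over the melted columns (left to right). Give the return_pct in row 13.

-7.6

20 rows total (5 × 4). Row 13: index ⌊(13-1)/4⌋ = 3 into fund → VA9; (13-1) mod 4 = 0 into the melted columns → q1_2022.
So row 13 is (VA9, q1_2022, -7.6); return_pct = -7.6.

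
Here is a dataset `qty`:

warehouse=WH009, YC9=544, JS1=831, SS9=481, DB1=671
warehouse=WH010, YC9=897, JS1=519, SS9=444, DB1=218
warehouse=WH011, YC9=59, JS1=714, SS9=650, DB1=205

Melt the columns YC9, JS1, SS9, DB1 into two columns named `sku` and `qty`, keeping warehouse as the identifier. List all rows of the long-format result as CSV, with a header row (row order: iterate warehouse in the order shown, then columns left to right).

warehouse,sku,qty
WH009,YC9,544
WH009,JS1,831
WH009,SS9,481
WH009,DB1,671
WH010,YC9,897
WH010,JS1,519
WH010,SS9,444
WH010,DB1,218
WH011,YC9,59
WH011,JS1,714
WH011,SS9,650
WH011,DB1,205

Each (warehouse, column) pair becomes one row: 3 × 4 = 12 rows.
For example, (WH009, YC9) → qty=544.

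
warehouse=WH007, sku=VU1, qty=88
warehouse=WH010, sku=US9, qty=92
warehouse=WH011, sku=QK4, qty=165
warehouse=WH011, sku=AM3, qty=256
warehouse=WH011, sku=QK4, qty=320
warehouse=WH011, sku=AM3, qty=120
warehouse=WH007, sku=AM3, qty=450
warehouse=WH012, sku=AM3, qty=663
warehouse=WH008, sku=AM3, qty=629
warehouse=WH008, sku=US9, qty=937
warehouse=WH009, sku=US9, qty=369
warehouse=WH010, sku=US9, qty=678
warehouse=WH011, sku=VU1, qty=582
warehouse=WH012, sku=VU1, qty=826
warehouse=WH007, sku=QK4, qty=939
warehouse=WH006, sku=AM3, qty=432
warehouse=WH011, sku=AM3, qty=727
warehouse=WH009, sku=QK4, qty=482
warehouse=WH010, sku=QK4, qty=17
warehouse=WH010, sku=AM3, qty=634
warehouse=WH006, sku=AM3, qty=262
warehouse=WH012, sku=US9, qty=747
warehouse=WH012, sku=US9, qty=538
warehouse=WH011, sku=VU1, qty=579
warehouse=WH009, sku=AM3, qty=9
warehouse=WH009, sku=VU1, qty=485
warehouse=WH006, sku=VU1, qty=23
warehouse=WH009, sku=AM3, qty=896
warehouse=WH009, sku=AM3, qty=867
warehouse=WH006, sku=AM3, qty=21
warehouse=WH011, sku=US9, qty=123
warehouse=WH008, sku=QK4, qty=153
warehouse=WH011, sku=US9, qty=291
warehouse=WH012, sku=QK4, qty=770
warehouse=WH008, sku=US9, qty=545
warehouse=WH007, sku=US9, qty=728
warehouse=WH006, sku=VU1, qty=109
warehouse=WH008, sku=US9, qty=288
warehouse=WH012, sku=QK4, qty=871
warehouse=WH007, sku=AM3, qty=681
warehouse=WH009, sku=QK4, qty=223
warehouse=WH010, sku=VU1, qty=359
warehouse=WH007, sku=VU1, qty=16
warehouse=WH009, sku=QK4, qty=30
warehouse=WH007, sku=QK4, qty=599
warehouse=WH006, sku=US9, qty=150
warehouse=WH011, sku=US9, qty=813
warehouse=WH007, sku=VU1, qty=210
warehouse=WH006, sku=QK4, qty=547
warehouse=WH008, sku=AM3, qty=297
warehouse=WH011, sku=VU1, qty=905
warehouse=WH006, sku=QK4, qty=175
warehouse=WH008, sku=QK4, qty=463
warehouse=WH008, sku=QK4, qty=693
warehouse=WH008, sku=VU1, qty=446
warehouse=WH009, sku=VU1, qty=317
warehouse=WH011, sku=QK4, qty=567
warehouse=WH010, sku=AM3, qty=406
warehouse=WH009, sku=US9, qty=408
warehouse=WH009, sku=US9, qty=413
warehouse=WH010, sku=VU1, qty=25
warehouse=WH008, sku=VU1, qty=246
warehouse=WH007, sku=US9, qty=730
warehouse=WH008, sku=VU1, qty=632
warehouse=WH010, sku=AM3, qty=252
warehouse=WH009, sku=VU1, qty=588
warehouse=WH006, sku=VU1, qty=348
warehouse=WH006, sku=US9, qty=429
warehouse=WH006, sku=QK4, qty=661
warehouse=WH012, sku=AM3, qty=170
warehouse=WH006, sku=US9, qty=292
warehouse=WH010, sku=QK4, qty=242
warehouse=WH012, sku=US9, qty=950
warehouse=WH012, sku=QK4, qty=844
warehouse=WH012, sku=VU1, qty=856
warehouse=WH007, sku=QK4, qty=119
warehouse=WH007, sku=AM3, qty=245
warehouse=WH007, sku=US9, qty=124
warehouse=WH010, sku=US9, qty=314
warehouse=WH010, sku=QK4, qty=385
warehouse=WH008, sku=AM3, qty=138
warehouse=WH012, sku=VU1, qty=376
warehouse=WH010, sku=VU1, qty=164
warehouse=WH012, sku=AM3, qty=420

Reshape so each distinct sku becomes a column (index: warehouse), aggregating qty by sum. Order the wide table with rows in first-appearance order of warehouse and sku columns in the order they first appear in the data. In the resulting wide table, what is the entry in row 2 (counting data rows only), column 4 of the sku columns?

With rows in first-appearance order of warehouse, row 2 is warehouse=WH010. sku columns in first-appearance order: VU1, US9, QK4, AM3; column 4 is AM3.
Long rows with warehouse=WH010, sku=AM3: 634 + 406 + 252 = 1292.

1292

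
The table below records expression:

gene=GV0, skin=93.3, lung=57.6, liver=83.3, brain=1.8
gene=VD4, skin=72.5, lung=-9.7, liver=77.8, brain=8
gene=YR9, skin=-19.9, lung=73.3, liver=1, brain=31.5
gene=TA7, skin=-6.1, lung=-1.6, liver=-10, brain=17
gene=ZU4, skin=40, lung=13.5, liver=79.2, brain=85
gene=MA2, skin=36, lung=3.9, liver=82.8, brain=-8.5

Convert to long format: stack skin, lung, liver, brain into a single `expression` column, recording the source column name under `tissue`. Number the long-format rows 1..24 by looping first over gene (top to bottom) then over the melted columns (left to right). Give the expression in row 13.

-6.1

24 rows total (6 × 4). Row 13: index ⌊(13-1)/4⌋ = 3 into gene → TA7; (13-1) mod 4 = 0 into the melted columns → skin.
So row 13 is (TA7, skin, -6.1); expression = -6.1.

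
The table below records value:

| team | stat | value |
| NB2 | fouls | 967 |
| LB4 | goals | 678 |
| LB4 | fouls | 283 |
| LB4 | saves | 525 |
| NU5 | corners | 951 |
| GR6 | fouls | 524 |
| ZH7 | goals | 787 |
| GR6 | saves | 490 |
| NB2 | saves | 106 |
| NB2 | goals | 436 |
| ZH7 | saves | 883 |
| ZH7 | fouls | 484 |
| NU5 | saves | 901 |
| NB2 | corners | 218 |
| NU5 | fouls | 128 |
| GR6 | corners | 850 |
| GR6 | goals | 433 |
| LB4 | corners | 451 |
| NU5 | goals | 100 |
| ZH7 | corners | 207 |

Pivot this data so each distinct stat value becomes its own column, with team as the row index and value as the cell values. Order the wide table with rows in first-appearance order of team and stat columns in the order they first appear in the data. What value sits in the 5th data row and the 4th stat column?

With rows in first-appearance order of team, row 5 is team=ZH7. stat columns in first-appearance order: fouls, goals, saves, corners; column 4 is corners.
Long rows with team=ZH7, stat=corners: value = 207.

207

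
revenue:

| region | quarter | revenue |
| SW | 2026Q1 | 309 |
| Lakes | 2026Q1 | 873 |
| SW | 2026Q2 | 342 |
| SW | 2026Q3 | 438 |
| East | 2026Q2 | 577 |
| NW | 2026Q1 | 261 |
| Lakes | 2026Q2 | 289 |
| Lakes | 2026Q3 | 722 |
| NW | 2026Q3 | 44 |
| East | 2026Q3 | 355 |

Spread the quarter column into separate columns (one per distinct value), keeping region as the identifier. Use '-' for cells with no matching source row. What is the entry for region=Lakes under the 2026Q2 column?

289

The long row with region=Lakes, quarter=2026Q2 has revenue=289.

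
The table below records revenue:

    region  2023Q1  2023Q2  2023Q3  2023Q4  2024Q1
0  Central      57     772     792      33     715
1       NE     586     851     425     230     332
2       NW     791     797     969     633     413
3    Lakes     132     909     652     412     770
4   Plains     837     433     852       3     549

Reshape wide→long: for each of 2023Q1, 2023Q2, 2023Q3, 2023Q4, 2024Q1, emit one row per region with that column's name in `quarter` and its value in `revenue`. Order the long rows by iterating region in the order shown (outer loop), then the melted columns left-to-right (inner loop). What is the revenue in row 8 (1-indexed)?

25 rows total (5 × 5). Row 8: index ⌊(8-1)/5⌋ = 1 into region → NE; (8-1) mod 5 = 2 into the melted columns → 2023Q3.
So row 8 is (NE, 2023Q3, 425); revenue = 425.

425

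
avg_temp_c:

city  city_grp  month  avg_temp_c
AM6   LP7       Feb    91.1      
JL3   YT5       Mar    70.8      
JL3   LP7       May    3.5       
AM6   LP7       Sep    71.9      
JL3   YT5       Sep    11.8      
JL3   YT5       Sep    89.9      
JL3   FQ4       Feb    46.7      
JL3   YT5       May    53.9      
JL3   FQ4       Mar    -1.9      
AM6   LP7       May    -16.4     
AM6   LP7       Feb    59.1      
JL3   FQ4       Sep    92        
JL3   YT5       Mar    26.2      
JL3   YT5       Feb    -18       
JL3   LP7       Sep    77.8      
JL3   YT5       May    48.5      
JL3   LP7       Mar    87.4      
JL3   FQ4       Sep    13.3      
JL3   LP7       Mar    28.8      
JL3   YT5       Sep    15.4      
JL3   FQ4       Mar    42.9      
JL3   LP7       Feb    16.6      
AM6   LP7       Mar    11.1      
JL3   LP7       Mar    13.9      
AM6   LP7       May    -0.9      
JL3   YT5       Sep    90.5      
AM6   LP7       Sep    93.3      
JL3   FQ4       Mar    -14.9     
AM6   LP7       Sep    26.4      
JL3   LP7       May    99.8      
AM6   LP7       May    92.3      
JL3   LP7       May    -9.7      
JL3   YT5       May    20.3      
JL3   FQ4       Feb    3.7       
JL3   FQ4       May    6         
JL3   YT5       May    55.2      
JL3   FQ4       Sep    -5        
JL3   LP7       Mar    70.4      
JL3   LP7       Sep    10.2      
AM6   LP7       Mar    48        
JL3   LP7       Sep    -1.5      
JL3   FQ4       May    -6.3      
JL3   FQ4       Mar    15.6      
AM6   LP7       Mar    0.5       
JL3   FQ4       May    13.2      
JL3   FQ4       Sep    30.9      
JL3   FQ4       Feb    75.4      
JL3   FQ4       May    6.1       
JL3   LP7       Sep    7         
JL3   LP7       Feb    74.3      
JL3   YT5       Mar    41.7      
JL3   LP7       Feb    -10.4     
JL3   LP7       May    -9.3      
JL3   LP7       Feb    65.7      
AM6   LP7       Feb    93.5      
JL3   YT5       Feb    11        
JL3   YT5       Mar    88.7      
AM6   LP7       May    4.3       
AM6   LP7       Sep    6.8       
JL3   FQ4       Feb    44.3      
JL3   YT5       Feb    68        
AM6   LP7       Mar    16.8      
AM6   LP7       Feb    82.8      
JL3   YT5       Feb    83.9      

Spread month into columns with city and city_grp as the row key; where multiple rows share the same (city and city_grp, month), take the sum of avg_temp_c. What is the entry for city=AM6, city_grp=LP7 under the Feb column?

Rows with city=AM6, city_grp=LP7 and month=Feb: avg_temp_c values are 91.1, 59.1, 93.5, 82.8.
91.1 + 59.1 + 93.5 + 82.8 = 326.5.

326.5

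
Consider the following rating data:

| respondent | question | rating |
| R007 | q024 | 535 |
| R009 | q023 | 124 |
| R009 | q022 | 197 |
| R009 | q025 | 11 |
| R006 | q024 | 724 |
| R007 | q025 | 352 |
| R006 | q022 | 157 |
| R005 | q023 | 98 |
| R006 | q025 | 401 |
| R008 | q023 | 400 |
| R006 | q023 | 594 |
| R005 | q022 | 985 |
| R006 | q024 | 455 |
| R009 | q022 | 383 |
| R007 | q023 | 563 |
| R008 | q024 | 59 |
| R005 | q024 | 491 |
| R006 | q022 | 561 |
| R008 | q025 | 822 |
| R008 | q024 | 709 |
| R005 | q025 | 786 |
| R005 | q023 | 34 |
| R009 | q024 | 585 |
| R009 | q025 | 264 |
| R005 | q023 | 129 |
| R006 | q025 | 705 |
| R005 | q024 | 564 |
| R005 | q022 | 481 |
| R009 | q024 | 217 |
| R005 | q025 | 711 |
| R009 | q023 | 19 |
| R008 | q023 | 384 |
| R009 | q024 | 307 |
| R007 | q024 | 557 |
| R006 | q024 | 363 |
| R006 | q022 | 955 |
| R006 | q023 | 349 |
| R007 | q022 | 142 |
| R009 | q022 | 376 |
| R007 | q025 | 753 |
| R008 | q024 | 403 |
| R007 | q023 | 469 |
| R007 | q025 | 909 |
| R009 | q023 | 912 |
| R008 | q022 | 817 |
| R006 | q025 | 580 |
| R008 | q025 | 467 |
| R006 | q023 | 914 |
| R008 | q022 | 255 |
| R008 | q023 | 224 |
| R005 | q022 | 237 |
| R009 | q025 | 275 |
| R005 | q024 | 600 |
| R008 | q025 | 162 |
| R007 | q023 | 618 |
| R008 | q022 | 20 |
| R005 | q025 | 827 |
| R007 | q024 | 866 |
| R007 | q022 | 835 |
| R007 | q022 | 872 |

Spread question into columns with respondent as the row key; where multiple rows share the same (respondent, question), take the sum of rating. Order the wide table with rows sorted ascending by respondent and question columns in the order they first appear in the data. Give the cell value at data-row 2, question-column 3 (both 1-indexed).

1673

With rows sorted ascending by respondent, row 2 is respondent=R006. question columns in first-appearance order: q024, q023, q022, q025; column 3 is q022.
Long rows with respondent=R006, question=q022: 157 + 561 + 955 = 1673.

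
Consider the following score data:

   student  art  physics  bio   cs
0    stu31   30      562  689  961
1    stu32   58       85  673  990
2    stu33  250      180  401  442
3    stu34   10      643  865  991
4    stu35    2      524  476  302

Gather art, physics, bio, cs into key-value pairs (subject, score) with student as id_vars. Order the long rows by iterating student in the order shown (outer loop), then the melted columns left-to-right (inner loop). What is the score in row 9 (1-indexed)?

20 rows total (5 × 4). Row 9: index ⌊(9-1)/4⌋ = 2 into student → stu33; (9-1) mod 4 = 0 into the melted columns → art.
So row 9 is (stu33, art, 250); score = 250.

250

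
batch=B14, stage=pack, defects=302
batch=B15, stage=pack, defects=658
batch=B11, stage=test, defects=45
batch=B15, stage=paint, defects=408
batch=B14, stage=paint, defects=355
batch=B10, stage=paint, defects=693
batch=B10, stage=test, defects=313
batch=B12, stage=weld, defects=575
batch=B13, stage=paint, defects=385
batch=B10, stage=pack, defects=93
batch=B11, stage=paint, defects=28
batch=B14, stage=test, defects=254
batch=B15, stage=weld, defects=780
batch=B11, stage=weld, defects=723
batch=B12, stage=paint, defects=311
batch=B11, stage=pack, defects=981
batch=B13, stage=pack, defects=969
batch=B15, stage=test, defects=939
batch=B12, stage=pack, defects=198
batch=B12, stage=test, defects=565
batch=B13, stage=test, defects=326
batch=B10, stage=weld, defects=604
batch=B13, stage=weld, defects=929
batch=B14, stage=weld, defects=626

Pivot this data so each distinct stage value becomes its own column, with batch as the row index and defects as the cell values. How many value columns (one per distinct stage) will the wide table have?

4 distinct stage values: test, paint, pack, weld.

4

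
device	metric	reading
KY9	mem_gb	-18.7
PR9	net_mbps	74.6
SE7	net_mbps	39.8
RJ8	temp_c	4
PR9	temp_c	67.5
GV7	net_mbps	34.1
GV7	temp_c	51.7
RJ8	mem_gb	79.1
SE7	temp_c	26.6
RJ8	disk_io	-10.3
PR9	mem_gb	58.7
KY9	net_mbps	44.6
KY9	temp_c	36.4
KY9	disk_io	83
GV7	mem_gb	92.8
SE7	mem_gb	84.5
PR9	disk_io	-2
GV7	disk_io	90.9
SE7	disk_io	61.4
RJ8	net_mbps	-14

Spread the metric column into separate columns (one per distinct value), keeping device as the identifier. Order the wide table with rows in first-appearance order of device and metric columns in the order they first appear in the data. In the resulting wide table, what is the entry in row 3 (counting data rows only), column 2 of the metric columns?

With rows in first-appearance order of device, row 3 is device=SE7. metric columns in first-appearance order: mem_gb, net_mbps, temp_c, disk_io; column 2 is net_mbps.
Long rows with device=SE7, metric=net_mbps: reading = 39.8.

39.8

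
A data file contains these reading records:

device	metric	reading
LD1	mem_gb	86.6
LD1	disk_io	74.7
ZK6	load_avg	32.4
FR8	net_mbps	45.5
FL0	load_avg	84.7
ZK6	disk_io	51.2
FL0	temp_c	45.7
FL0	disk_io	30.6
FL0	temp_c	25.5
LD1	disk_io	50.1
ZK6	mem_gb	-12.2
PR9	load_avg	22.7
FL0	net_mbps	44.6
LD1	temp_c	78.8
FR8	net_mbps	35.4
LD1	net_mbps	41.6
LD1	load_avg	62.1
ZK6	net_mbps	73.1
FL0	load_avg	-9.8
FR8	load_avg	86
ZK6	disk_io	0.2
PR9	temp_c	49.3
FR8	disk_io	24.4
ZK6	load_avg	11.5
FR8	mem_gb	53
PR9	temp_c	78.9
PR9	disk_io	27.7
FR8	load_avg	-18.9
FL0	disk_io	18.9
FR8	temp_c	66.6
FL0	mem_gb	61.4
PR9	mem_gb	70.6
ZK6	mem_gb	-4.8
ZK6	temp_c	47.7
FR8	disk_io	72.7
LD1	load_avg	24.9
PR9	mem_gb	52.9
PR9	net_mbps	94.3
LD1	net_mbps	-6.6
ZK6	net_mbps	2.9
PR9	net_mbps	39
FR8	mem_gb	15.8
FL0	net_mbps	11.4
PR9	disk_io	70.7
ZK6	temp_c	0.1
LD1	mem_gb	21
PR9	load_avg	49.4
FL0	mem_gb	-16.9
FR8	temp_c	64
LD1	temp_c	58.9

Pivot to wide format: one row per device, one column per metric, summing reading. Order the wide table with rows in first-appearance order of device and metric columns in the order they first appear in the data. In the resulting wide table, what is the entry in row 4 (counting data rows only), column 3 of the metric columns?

74.9

With rows in first-appearance order of device, row 4 is device=FL0. metric columns in first-appearance order: mem_gb, disk_io, load_avg, net_mbps, temp_c; column 3 is load_avg.
Long rows with device=FL0, metric=load_avg: 84.7 + -9.8 = 74.9.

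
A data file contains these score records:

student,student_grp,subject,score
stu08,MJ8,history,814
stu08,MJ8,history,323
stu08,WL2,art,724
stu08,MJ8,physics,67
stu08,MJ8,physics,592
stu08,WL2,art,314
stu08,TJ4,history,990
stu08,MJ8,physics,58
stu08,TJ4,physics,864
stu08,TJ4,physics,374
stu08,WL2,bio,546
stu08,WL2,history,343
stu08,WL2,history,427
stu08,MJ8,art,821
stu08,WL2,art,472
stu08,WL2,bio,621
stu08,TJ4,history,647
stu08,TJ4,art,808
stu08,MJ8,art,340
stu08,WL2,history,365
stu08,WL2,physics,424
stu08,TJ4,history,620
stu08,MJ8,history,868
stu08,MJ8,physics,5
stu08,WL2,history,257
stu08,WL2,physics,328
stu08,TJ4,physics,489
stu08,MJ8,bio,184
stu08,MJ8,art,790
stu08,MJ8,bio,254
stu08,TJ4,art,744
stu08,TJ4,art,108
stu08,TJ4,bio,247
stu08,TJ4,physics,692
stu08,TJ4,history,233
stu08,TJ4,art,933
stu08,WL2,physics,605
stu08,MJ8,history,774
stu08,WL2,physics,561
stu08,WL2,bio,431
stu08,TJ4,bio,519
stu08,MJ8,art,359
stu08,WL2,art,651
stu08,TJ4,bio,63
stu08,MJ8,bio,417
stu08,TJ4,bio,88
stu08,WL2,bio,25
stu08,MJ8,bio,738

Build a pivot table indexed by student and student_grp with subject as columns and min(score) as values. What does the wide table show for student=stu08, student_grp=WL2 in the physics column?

328

Rows with student=stu08, student_grp=WL2 and subject=physics: score values are 424, 328, 605, 561.
min(424, 328, 605, 561) = 328.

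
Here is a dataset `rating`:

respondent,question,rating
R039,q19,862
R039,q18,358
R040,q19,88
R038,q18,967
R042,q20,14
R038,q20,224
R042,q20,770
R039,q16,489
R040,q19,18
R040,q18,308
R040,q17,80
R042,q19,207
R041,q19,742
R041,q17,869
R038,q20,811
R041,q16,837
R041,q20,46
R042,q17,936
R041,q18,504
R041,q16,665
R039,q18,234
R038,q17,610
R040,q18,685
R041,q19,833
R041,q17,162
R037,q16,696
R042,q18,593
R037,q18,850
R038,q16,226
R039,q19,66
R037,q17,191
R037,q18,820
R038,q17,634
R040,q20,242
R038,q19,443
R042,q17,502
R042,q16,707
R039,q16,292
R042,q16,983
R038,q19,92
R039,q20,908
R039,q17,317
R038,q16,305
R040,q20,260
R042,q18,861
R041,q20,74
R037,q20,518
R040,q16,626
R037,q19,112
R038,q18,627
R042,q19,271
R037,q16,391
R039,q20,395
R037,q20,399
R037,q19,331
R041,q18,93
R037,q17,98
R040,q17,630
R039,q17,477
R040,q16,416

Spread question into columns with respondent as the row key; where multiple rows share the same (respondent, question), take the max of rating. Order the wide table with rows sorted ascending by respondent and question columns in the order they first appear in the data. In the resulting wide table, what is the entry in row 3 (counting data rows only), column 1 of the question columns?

With rows sorted ascending by respondent, row 3 is respondent=R039. question columns in first-appearance order: q19, q18, q20, q16, q17; column 1 is q19.
Long rows with respondent=R039, question=q19: max(862, 66) = 862.

862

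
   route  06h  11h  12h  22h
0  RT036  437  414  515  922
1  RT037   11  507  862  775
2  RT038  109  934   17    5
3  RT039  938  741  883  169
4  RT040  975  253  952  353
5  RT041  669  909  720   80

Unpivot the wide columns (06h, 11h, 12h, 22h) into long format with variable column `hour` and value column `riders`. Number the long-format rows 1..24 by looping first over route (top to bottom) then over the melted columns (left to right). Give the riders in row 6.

24 rows total (6 × 4). Row 6: index ⌊(6-1)/4⌋ = 1 into route → RT037; (6-1) mod 4 = 1 into the melted columns → 11h.
So row 6 is (RT037, 11h, 507); riders = 507.

507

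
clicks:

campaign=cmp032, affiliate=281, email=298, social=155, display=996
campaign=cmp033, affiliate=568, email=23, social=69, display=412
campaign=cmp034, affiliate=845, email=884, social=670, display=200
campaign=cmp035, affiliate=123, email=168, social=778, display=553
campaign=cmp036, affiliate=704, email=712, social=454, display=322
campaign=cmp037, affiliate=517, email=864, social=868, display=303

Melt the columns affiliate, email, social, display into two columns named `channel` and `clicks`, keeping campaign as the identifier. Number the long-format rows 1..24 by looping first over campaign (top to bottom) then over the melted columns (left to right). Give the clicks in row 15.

778

24 rows total (6 × 4). Row 15: index ⌊(15-1)/4⌋ = 3 into campaign → cmp035; (15-1) mod 4 = 2 into the melted columns → social.
So row 15 is (cmp035, social, 778); clicks = 778.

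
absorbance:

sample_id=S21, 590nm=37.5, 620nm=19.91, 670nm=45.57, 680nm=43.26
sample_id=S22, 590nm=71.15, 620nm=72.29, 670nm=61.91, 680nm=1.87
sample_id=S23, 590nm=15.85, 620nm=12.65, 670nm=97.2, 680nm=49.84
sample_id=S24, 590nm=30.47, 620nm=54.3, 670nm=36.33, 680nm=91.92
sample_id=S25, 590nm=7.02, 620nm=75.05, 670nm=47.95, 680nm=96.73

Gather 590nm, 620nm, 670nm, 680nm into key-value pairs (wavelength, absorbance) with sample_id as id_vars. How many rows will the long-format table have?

5 sample_id values × 4 melted columns = 20 rows.

20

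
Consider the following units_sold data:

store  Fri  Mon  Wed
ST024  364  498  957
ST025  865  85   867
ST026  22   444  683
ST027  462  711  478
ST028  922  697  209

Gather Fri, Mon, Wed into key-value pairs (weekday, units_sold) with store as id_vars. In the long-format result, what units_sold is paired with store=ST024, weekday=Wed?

957

Unpivoting turns each (store, wide-column) pair into one long row.
The wide cell at row ST024, column Wed holds 957, so the long row (ST024, Wed) has units_sold=957.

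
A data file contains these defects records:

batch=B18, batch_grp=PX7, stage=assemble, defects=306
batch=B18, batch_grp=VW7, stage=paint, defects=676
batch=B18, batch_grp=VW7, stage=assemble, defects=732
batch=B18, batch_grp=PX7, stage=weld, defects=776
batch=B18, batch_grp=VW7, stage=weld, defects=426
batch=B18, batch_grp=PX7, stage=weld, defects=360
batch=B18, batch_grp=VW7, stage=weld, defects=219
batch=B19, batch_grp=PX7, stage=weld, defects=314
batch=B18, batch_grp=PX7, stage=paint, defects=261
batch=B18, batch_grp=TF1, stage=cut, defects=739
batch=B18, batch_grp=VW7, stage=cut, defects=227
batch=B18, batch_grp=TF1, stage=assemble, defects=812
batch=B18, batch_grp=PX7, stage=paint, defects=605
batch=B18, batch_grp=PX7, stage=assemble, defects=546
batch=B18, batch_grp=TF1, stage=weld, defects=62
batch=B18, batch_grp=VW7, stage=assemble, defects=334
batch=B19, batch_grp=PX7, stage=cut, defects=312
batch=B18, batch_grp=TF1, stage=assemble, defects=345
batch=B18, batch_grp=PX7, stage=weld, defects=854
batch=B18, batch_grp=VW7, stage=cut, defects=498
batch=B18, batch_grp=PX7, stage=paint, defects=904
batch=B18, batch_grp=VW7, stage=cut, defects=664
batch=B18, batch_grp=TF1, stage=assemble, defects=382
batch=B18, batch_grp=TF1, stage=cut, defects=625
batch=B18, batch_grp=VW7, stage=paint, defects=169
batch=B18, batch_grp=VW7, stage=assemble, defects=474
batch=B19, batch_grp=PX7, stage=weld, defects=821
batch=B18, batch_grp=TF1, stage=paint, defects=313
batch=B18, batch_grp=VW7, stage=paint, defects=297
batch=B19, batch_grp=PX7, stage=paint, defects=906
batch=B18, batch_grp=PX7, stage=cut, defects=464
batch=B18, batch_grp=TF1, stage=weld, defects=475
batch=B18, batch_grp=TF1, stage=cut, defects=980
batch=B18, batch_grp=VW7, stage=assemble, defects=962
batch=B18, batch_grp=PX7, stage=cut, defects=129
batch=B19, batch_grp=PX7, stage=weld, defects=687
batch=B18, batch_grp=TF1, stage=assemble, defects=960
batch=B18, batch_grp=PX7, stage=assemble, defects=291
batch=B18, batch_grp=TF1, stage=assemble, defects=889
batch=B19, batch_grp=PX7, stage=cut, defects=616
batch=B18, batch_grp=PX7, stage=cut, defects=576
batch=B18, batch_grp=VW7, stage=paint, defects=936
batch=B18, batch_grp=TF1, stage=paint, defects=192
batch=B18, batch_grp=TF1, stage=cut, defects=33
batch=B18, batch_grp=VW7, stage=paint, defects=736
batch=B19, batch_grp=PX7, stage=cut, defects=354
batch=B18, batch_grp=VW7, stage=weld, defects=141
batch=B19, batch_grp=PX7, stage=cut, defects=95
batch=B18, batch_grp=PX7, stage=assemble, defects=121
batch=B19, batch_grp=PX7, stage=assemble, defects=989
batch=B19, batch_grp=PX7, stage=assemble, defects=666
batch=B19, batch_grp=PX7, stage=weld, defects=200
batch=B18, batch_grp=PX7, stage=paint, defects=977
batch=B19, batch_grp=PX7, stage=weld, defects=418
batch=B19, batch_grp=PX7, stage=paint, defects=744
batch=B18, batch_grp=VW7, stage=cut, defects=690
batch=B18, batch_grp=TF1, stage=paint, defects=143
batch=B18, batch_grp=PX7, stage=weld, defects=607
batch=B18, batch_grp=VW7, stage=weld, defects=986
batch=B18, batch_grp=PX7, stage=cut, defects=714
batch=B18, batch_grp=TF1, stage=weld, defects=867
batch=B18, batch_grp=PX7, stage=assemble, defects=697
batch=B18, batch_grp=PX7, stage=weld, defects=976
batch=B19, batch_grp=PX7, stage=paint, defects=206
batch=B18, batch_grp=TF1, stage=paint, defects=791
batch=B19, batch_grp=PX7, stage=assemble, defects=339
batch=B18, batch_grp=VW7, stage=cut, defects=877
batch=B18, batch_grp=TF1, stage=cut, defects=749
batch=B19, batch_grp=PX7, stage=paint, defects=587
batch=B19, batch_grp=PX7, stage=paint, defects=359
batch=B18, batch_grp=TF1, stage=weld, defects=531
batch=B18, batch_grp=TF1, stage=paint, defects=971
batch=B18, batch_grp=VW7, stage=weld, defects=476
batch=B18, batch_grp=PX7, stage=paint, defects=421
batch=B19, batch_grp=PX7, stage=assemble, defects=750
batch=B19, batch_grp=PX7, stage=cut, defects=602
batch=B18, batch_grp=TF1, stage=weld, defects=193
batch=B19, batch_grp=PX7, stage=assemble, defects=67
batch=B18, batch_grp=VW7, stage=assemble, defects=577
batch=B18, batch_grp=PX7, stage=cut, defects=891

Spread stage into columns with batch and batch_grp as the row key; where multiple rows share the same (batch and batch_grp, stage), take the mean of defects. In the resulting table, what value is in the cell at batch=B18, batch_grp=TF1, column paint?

Rows with batch=B18, batch_grp=TF1 and stage=paint: defects values are 313, 192, 143, 791, 971.
(313 + 192 + 143 + 791 + 971) / 5 = 482.

482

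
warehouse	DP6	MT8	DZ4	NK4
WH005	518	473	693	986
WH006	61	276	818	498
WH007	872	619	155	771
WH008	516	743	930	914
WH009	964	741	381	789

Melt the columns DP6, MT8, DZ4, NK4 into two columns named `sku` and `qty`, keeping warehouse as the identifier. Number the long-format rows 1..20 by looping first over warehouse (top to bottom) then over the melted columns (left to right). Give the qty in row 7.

818

20 rows total (5 × 4). Row 7: index ⌊(7-1)/4⌋ = 1 into warehouse → WH006; (7-1) mod 4 = 2 into the melted columns → DZ4.
So row 7 is (WH006, DZ4, 818); qty = 818.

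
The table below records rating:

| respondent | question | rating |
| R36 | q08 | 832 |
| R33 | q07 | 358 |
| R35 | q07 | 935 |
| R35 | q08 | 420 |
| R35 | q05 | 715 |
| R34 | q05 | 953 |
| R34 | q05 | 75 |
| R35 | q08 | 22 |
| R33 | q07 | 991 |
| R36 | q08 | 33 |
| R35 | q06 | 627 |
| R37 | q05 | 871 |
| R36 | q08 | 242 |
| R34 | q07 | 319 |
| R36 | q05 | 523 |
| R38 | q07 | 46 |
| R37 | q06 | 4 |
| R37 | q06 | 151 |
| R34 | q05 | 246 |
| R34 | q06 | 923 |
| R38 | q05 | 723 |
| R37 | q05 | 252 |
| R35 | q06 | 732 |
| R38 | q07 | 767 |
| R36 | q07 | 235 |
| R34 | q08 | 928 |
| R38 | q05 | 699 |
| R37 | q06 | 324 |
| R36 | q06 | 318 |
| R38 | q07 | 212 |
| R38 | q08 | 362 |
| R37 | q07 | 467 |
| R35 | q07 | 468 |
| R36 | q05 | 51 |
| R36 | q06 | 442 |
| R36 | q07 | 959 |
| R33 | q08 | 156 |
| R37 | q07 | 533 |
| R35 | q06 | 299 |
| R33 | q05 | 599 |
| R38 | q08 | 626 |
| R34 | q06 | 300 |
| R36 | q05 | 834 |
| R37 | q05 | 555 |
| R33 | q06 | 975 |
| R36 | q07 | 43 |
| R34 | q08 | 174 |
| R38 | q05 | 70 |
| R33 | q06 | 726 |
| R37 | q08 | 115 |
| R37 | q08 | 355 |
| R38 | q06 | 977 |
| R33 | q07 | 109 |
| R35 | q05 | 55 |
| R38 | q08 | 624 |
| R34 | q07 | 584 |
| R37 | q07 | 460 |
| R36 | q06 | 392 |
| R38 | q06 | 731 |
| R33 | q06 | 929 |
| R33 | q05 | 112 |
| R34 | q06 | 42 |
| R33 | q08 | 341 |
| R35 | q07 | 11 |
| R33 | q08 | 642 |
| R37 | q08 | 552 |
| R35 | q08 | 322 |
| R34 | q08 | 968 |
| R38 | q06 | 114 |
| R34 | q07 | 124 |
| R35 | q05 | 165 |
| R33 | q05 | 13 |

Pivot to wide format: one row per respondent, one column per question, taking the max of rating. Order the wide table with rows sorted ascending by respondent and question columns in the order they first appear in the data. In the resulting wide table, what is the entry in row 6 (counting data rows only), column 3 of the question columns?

723

With rows sorted ascending by respondent, row 6 is respondent=R38. question columns in first-appearance order: q08, q07, q05, q06; column 3 is q05.
Long rows with respondent=R38, question=q05: max(723, 699, 70) = 723.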